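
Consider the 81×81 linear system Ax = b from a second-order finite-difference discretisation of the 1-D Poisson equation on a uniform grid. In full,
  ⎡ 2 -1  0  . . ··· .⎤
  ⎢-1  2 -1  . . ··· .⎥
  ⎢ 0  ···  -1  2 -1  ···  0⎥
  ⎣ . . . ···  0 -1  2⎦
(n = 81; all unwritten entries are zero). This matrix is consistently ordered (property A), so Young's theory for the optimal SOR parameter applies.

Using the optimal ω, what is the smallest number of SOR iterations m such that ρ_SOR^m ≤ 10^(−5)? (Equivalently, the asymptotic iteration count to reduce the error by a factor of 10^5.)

B_J for the 81×81 system has eigenvalues cos(kπ/82); ρ_J = cos(π/82) = 0.9992662.
√(1−ρ_J²) = |sin(π/82)| = 0.0383027
[ω*] 2 ÷ (1 + 0.0383027) = 2 ÷ 1.0383027 = 1.9262206.
[ρ_SOR] ω* − 1 = 0.9262206.
For 5 digits: m = 5·ln10 / (−ln 0.9262206) = 11.5129/0.0766428 = 150.215; round up → m = 151.

m = 151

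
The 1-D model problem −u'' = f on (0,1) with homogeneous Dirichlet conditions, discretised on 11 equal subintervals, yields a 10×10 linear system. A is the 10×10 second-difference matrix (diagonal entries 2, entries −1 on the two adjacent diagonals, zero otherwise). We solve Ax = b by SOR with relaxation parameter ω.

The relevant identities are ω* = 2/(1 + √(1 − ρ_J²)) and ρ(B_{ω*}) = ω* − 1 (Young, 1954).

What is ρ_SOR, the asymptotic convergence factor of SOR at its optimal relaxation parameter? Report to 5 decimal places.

spectrum of D⁻¹(L+U) = {cos(kπ/11) : 1≤k≤10}; ρ_J = cos(π/11) = 0.95949.
root = sin(π/11) = 0.281733  (since 1−cos² = sin²).
ω* = 2/(1+0.281733) = 1.56039
Hence ρ(B_{ω*}) = 1.56039 − 1 = 0.56039.

ρ_SOR = 0.56039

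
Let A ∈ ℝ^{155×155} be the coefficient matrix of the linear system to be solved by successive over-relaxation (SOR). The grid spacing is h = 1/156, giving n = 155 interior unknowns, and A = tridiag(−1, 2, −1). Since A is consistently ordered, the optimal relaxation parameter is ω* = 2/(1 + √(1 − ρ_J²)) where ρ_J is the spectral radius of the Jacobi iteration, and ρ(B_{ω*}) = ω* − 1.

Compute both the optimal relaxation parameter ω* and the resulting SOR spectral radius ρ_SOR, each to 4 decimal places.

ω* = 1.9605, ρ_SOR = 0.9605

n=155: λ(B_J) = 1 − λ(A)/2 = cos(kπ/156); k=1 gives ρ_J = 0.9998.
root = sin(π/156) = 0.02014  (since 1−cos² = sin²).
ω* = 2 / (1 + 0.02014) = 2 / 1.02014 ≈ 1.9605.
ρ_SOR = ω* − 1 ≈ 0.9605.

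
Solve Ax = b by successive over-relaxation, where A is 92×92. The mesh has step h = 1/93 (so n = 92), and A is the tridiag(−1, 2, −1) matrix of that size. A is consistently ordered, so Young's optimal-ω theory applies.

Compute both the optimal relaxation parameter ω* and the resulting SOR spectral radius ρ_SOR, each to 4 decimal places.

With n=92, ρ(Jacobi) = cos(π/93) = 0.9994.
root = sin(π/93) = 0.03377  (since 1−cos² = sin²).
ω* = 2/(1 + 0.03377) = 2/1.03377 = 1.9347.
Hence ρ(B_{ω*}) = 1.9347 − 1 = 0.9347.

ω* = 1.9347, ρ_SOR = 0.9347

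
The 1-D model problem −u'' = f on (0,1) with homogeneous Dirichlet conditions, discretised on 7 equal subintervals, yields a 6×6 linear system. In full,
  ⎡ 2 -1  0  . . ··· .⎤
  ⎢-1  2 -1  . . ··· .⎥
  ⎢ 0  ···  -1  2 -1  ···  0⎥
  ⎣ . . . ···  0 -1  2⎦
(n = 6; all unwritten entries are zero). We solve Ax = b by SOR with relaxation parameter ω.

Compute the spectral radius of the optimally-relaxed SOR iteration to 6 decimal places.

spectrum of D⁻¹(L+U) = {cos(kπ/7) : 1≤k≤6}; ρ_J = cos(π/7) = 0.900969.
√(1−ρ_J²) = |sin(π/7)| = 0.4338837
Then 2/(1+√(1−ρ_J²)) = 2/(1+0.4338837); ω* = 2/1.4338837 = 1.394813.
and ρ(B_{ω*}) = 1.394813 − 1 = 0.394813.

ρ_SOR = 0.394813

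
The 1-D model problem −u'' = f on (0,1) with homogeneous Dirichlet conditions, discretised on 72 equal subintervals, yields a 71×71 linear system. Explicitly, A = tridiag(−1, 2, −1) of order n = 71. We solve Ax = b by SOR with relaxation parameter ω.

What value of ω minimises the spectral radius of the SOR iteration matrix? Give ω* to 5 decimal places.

[ρ_J] n=71: ρ(B_J) = cos(π/(n+1)) = cos(π/72) = 0.99905.
root = sin(π/72) = 0.043619  (since 1−cos² = sin²).
[ω*] 2 ÷ (1 + 0.043619) = 2 ÷ 1.043619 = 1.91641.
At ω = 1.91641 every |λ(B_ω)| = ω−1, so ρ_SOR = 0.91641.

ω* = 1.91641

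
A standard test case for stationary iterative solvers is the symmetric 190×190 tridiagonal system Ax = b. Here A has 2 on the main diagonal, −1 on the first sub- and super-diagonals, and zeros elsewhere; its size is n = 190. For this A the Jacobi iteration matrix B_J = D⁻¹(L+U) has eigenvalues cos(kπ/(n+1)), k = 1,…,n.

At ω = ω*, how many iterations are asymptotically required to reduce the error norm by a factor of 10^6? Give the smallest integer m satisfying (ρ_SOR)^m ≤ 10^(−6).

With n=190, ρ(Jacobi) = cos(π/191) = 0.9998647.
root = sin(π/191) = 0.0164474  (since 1−cos² = sin²).
Young: ω* = 2/(1+√(1−ρ_J²)) = 2/(1+0.0164474) = 2/1.0164474 = 1.9676375.
At ω = 1.9676375 every |λ(B_ω)| = ω−1, so ρ_SOR = 0.9676375.
m ≥ 6·ln10 / (−ln 0.9676375) = 419.953; smallest integer m = 420.

m = 420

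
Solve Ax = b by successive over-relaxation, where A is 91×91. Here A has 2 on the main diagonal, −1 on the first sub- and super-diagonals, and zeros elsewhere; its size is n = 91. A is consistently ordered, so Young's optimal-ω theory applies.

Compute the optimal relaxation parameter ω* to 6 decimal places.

B_J for the 91×91 system has eigenvalues cos(kπ/92); ρ_J = cos(π/92) = 0.999417.
√(1−ρ_J²) = |sin(π/92)| = 0.0341411
So ω* = 2/1.0341411 = 1.933972 (Young).
ρ_SOR = ω* − 1 = 1.933972 − 1 = 0.933972.

ω* = 1.933972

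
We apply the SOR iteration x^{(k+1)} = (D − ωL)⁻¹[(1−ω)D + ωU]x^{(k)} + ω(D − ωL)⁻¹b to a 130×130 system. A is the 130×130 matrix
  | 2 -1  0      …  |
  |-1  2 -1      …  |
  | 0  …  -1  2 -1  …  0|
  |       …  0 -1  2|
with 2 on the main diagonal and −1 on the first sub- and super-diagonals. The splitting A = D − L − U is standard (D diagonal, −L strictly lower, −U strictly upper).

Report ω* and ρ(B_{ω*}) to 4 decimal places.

ω* = 1.9532, ρ_SOR = 0.9532

n=130: λ(B_J) = 1 − λ(A)/2 = cos(kπ/131); k=1 gives ρ_J = 0.9997.
√(1 − cos²(π/131)) = sin(π/131) ≈ 0.02398.
ω* = 2/(1 + 0.02398) = 2/1.02398 = 1.9532.
At ω = 1.9532 every |λ(B_ω)| = ω−1, so ρ_SOR = 0.9532.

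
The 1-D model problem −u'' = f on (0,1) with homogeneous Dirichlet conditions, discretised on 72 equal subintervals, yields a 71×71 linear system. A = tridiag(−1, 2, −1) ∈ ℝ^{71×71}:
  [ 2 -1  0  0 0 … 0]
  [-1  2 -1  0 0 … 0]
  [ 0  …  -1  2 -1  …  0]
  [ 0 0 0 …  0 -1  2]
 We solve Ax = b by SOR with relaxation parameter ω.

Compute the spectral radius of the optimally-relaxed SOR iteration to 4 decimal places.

B_J for the 71×71 system has eigenvalues cos(kπ/72); ρ_J = cos(π/72) = 0.9990.
√(1−ρ_J²) = |sin(π/72)| = 0.04362
ω* = 2/(1+0.04362) = 1.9164
and ρ(B_{ω*}) = 1.9164 − 1 = 0.9164.

ρ_SOR = 0.9164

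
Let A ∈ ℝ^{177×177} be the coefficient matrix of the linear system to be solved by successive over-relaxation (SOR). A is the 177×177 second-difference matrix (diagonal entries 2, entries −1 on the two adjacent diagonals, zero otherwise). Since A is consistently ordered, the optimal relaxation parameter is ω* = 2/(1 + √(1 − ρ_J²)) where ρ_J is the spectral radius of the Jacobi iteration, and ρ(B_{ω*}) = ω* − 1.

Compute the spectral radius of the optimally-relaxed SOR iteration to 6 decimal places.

n=177: λ(B_J) = 1 − λ(A)/2 = cos(kπ/178); k=1 gives ρ_J = 0.999844.
√(1−ρ_J²) simplifies to sin(π/178) = 0.0176485.
Then 2/(1+√(1−ρ_J²)) = 2/(1+0.0176485); ω* = 2/1.0176485 = 1.965315.
Hence ρ(B_{ω*}) = 1.965315 − 1 = 0.965315.

ρ_SOR = 0.965315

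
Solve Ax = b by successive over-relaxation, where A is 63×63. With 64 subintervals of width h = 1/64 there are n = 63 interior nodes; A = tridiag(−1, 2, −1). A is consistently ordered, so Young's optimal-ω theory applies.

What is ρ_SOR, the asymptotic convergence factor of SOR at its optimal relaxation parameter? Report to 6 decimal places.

ρ_SOR = 0.906455

With n=63, ρ(Jacobi) = cos(π/64) = 0.998795.
1 − cos²(π/64) = sin²(π/64) ⇒ √(1−ρ_J²) = sin(π/64) = 0.0490677.
Then 2/(1+√(1−ρ_J²)) = 2/(1+0.0490677); ω* = 2/1.0490677 = 1.906455.
At ω = 1.906455 every |λ(B_ω)| = ω−1, so ρ_SOR = 0.906455.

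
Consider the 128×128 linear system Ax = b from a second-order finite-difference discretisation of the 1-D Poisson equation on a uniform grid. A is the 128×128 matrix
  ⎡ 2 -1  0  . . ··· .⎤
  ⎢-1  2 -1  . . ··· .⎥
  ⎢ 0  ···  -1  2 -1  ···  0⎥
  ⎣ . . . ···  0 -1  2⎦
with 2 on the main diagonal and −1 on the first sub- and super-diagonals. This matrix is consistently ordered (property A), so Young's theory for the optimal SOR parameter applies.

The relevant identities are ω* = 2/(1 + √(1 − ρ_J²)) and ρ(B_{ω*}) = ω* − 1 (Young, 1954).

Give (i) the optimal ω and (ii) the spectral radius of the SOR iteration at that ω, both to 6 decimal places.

ω* = 1.952456, ρ_SOR = 0.952456

½·tridiag(1,0,1) at n=128: λ_k = cos(kπ/129); max |λ| at k=1 ⇒ ρ_J = cos(π/129) ≈ 0.999703.
root = sin(π/129) = 0.0243510  (since 1−cos² = sin²).
So ω* = 2/1.0243510 = 1.952456 (Young).
[ρ_SOR] ω* − 1 = 0.952456.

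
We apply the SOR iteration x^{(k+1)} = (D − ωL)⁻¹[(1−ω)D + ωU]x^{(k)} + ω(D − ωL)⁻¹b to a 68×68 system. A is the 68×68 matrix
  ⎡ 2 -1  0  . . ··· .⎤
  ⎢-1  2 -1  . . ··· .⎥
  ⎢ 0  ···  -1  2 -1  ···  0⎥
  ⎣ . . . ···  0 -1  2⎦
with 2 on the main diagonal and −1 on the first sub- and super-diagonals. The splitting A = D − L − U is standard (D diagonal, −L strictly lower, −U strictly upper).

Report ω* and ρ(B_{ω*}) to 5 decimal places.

ρ_J = max_k |cos(kπ/69)| = cos(π/69) = 0.99896
1 − cos²(π/69) = sin²(π/69) ⇒ √(1−ρ_J²) = sin(π/69) = 0.045515.
ω* = 2/(1 + 0.045515) = 2/1.045515 = 1.91293.
[ρ_SOR] ω* − 1 = 0.91293.

ω* = 1.91293, ρ_SOR = 0.91293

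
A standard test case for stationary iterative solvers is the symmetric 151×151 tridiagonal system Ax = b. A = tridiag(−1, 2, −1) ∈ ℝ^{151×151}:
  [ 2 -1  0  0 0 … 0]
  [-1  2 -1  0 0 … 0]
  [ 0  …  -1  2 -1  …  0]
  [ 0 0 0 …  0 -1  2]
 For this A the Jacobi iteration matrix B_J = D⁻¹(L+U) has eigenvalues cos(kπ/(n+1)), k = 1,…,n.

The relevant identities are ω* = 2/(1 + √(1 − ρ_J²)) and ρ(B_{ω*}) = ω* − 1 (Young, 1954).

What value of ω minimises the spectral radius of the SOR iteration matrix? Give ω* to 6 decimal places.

½·tridiag(1,0,1) at n=151: λ_k = cos(kπ/152); max |λ| at k=1 ⇒ ρ_J = cos(π/152) ≈ 0.999786.
√(1−ρ_J²) = |sin(π/152)| = 0.0206669
So ω* = 2/1.0206669 = 1.959503 (Young).
Hence ρ(B_{ω*}) = 1.959503 − 1 = 0.959503.

ω* = 1.959503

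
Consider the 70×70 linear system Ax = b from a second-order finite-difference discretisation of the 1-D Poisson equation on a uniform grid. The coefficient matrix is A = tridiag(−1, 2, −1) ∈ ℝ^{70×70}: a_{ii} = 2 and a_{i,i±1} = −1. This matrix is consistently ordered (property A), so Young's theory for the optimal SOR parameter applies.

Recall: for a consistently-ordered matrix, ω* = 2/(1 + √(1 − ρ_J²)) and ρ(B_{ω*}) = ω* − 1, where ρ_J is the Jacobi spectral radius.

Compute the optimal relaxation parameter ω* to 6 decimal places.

B_J for the 70×70 system has eigenvalues cos(kπ/71); ρ_J = cos(π/71) = 0.999021.
√(1−ρ_J²) simplifies to sin(π/71) = 0.0442333.
Then 2/(1+√(1−ρ_J²)) = 2/(1+0.0442333); ω* = 2/1.0442333 = 1.915281.
At ω = 1.915281 every |λ(B_ω)| = ω−1, so ρ_SOR = 0.915281.

ω* = 1.915281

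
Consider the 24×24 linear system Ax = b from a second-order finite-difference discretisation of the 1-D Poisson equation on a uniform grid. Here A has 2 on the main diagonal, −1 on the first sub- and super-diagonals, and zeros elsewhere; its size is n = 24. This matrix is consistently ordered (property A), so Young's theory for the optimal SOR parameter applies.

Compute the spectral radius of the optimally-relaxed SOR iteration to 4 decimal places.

n=24: λ(B_J) = 1 − λ(A)/2 = cos(kπ/25); k=1 gives ρ_J = 0.9921.
root = sin(π/25) = 0.12533  (since 1−cos² = sin²).
Then 2/(1+√(1−ρ_J²)) = 2/(1+0.12533); ω* = 2/1.12533 = 1.7773.
[ρ_SOR] ω* − 1 = 0.7773.

ρ_SOR = 0.7773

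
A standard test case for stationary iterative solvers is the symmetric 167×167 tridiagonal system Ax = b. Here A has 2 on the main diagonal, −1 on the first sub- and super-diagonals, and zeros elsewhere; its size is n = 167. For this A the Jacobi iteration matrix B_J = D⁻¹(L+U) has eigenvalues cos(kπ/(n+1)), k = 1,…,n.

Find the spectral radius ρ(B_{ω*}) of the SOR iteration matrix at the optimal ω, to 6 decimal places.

ρ_J = max_k |cos(kπ/168)| = cos(π/168) = 0.999825
1 − cos²(π/168) = sin²(π/168) ⇒ √(1−ρ_J²) = sin(π/168) = 0.0186989.
ω* = 2/(1 + 0.0186989) = 2/1.0186989 = 1.963289.
ρ_SOR = ω* − 1 ≈ 0.963289.

ρ_SOR = 0.963289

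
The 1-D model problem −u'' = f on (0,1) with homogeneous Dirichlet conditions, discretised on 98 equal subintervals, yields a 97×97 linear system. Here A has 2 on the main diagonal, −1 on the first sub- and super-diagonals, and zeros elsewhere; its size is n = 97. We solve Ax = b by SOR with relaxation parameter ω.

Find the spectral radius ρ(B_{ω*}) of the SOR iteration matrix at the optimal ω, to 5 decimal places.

ρ_SOR = 0.93789

½·tridiag(1,0,1) at n=97: λ_k = cos(kπ/98); max |λ| at k=1 ⇒ ρ_J = cos(π/98) ≈ 0.99949.
√(1−ρ_J²) = |sin(π/98)| = 0.032052
Then 2/(1+√(1−ρ_J²)) = 2/(1+0.032052); ω* = 2/1.032052 = 1.93789.
and ρ(B_{ω*}) = 1.93789 − 1 = 0.93789.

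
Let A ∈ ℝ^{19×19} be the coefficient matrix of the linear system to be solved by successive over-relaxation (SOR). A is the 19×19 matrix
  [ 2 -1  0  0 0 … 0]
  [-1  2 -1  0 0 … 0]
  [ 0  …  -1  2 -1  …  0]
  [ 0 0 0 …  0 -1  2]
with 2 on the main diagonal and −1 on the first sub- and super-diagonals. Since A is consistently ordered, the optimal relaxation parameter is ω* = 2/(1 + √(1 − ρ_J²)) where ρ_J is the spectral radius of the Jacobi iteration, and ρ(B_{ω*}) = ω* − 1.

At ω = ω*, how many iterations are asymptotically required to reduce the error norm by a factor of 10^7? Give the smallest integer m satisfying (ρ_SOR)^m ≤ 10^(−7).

m = 52

[ρ_J] n=19: ρ(B_J) = cos(π/(n+1)) = cos(π/20) = 0.9876883.
√(1−ρ_J²) simplifies to sin(π/20) = 0.1564345.
Then 2/(1+√(1−ρ_J²)) = 2/(1+0.1564345); ω* = 2/1.1564345 = 1.7294538.
and ρ(B_{ω*}) = 1.7294538 − 1 = 0.7294538.
7·ln10 = 16.1181; −ln(0.7294538) = 0.315459; m = ⌈16.1181/0.315459⌉ = ⌈51.094⌉ = 52.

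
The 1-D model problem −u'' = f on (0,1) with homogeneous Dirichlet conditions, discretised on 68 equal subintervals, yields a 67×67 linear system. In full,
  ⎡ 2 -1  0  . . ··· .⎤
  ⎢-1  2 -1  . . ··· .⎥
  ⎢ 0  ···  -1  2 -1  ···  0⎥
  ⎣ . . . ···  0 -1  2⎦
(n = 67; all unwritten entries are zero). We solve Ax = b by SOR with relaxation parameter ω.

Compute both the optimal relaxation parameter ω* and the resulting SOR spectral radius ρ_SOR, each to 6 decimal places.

spectrum of D⁻¹(L+U) = {cos(kπ/68) : 1≤k≤67}; ρ_J = cos(π/68) = 0.998933.
√(1−ρ_J²) = |sin(π/68)| = 0.0461835
Then 2/(1+√(1−ρ_J²)) = 2/(1+0.0461835); ω* = 2/1.0461835 = 1.911711.
Hence ρ(B_{ω*}) = 1.911711 − 1 = 0.911711.

ω* = 1.911711, ρ_SOR = 0.911711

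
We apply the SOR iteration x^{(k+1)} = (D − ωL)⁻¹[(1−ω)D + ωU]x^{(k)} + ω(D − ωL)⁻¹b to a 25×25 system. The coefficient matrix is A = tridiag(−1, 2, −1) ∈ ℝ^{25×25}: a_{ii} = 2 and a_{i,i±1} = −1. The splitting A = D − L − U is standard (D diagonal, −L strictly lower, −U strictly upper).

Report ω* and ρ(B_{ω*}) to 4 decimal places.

[ρ_J] n=25: ρ(B_J) = cos(π/(n+1)) = cos(π/26) = 0.9927.
√(1−ρ_J²) simplifies to sin(π/26) = 0.12054.
Then 2/(1+√(1−ρ_J²)) = 2/(1+0.12054); ω* = 2/1.12054 = 1.7849.
ρ_SOR = ω* − 1 = 1.7849 − 1 = 0.7849.

ω* = 1.7849, ρ_SOR = 0.7849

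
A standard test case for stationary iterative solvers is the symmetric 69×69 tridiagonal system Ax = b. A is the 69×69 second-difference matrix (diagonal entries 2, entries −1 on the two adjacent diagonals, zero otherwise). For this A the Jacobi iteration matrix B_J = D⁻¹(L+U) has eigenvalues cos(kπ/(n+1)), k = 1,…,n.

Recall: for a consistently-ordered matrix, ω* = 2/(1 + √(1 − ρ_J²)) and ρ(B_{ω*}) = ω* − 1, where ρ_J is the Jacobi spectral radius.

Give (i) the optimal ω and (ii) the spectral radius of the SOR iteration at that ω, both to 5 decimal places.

ω* = 1.91412, ρ_SOR = 0.91412

n=69: λ(B_J) = 1 − λ(A)/2 = cos(kπ/70); k=1 gives ρ_J = 0.99899.
root = sin(π/70) = 0.044865  (since 1−cos² = sin²).
So ω* = 2/1.044865 = 1.91412 (Young).
[ρ_SOR] ω* − 1 = 0.91412.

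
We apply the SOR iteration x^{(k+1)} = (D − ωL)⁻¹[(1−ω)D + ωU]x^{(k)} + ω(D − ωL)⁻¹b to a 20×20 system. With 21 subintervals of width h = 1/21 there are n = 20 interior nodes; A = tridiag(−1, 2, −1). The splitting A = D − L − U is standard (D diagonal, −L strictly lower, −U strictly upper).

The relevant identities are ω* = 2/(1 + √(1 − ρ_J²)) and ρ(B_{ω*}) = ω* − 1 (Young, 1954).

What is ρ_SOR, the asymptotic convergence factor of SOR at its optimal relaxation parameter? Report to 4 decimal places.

ρ_J = max_k |cos(kπ/21)| = cos(π/21) = 0.9888
√(1 − cos²(π/21)) = sin(π/21) ≈ 0.14904.
ω* = 2/(1+0.14904) = 1.7406
ρ(B_{ω*}) = ω*−1 = 0.7406

ρ_SOR = 0.7406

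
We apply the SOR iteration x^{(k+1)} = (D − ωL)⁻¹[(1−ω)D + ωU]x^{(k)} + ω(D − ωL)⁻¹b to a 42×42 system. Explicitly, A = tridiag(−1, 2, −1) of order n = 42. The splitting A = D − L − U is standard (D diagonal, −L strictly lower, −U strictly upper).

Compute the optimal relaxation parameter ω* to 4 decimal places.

n=42: λ(B_J) = 1 − λ(A)/2 = cos(kπ/43); k=1 gives ρ_J = 0.9973.
√(1 − cos²(π/43)) = sin(π/43) ≈ 0.07300.
ω* = 2/(1+0.07300) = 1.8639
[ρ_SOR] ω* − 1 = 0.8639.

ω* = 1.8639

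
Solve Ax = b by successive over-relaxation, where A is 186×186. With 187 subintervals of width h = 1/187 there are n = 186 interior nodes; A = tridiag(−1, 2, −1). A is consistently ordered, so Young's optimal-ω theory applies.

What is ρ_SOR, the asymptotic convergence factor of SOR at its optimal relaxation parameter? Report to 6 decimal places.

ρ_SOR = 0.966957

½·tridiag(1,0,1) at n=186: λ_k = cos(kπ/187); max |λ| at k=1 ⇒ ρ_J = cos(π/187) ≈ 0.999859.
root = sin(π/187) = 0.0167992  (since 1−cos² = sin²).
[ω*] 2 ÷ (1 + 0.0167992) = 2 ÷ 1.0167992 = 1.966957.
ρ_SOR = ω* − 1 = 1.966957 − 1 = 0.966957.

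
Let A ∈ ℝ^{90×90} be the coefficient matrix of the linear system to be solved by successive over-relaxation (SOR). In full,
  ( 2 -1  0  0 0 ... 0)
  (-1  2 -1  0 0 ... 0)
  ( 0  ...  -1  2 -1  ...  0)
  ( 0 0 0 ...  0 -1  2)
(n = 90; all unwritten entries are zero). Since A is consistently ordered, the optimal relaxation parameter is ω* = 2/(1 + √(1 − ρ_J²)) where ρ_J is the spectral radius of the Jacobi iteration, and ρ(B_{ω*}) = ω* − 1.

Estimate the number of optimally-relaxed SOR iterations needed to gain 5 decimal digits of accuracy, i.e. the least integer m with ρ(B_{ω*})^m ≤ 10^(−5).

spectrum of D⁻¹(L+U) = {cos(kπ/91) : 1≤k≤90}; ρ_J = cos(π/91) = 0.9994041.
1 − cos²(π/91) = sin²(π/91) ⇒ √(1−ρ_J²) = sin(π/91) = 0.0345161.
Young: ω* = 2/(1+√(1−ρ_J²)) = 2/(1+0.0345161) = 2/1.0345161 = 1.9332710.
At ω = 1.9332710 every |λ(B_ω)| = ω−1, so ρ_SOR = 0.9332710.
5·ln10 = 11.5129; −ln(0.9332710) = 0.0690597; m = ⌈11.5129/0.0690597⌉ = ⌈166.709⌉ = 167.

m = 167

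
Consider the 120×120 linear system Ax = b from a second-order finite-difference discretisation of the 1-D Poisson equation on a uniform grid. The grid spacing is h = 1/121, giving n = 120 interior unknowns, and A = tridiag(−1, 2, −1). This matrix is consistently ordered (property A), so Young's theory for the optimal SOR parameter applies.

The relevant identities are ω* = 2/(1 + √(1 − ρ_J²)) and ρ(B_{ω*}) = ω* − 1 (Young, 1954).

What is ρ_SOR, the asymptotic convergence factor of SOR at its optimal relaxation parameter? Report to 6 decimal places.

ρ_SOR = 0.949392

B_J for the 120×120 system has eigenvalues cos(kπ/121); ρ_J = cos(π/121) = 0.999663.
√(1 − cos²(π/121)) = sin(π/121) ≈ 0.0259607.
ω* = 2/(1+0.0259607) = 1.949392
ρ_SOR = ω* − 1 ≈ 0.949392.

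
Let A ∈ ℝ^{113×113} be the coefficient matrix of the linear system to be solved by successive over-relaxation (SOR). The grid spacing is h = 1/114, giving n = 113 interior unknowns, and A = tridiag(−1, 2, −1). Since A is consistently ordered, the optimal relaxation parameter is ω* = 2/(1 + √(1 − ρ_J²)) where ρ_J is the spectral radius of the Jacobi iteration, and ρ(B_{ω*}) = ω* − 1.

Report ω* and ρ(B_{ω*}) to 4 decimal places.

B_J for the 113×113 system has eigenvalues cos(kπ/114); ρ_J = cos(π/114) = 0.9996.
√(1 − cos²(π/114)) = sin(π/114) ≈ 0.02755.
ω* = 2 / (1 + 0.02755) = 2 / 1.02755 ≈ 1.9464.
Hence ρ(B_{ω*}) = 1.9464 − 1 = 0.9464.

ω* = 1.9464, ρ_SOR = 0.9464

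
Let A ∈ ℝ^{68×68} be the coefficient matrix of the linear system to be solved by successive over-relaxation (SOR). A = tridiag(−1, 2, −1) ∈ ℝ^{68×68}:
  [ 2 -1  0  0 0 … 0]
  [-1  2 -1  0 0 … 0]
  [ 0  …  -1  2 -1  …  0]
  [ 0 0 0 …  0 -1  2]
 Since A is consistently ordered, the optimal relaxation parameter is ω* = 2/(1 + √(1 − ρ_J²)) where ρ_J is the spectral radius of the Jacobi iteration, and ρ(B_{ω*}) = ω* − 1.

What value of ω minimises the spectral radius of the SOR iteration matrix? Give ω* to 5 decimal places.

ρ_J = max_k |cos(kπ/69)| = cos(π/69) = 0.99896
√(1−ρ_J²) simplifies to sin(π/69) = 0.045515.
ω* = 2 / (1 + 0.045515) = 2 / 1.045515 ≈ 1.91293.
ρ(B_{ω*}) = ω*−1 = 0.91293

ω* = 1.91293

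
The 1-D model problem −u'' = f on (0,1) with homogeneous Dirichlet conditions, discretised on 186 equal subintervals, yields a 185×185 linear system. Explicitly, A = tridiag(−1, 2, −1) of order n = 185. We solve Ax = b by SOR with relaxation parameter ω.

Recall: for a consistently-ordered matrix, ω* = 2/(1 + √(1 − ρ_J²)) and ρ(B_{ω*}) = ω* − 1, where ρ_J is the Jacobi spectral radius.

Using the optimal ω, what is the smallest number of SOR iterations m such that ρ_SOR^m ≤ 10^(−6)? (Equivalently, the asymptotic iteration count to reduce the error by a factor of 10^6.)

ρ_J = max_k |cos(kπ/186)| = cos(π/186) = 0.9998574
√(1−ρ_J²) = |sin(π/186)| = 0.0168895
ω* = 2 / (1 + 0.0168895) = 2 / 1.0168895 ≈ 1.9667820.
[ρ_SOR] ω* − 1 = 0.9667820.
Need (0.9667820)^m ≤ 10^(−6): m ≥ 6·ln10/|ln 0.9667820| = 13.8155/0.0337822 = 408.958 ⇒ m = 409.

m = 409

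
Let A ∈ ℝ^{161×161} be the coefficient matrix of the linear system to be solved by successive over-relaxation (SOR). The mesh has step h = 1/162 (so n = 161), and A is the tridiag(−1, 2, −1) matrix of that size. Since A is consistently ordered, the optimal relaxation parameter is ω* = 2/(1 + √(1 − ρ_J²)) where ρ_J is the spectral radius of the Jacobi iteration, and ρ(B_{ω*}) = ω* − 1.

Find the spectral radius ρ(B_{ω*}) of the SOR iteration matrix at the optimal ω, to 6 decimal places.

ρ_SOR = 0.961955

B_J for the 161×161 system has eigenvalues cos(kπ/162); ρ_J = cos(π/162) = 0.999812.
√(1−ρ_J²) = |sin(π/162)| = 0.0193913
ω* = 2/(1+0.0193913) = 1.961955
ρ_SOR = ω* − 1 ≈ 0.961955.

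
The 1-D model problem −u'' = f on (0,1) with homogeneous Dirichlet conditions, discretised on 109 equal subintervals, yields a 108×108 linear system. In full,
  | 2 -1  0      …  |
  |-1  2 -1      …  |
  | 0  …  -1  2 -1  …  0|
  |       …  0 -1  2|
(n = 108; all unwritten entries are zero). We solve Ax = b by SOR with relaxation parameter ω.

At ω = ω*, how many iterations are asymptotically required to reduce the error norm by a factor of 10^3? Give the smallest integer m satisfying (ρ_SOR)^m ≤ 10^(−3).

n=108: λ(B_J) = 1 − λ(A)/2 = cos(kπ/109); k=1 gives ρ_J = 0.9995847.
root = sin(π/109) = 0.0288180  (since 1−cos² = sin²).
Then 2/(1+√(1−ρ_J²)) = 2/(1+0.0288180); ω* = 2/1.0288180 = 1.9439784.
Hence ρ(B_{ω*}) = 1.9439784 − 1 = 0.9439784.
(0.9439784)^m ≤ 10^{−3}  ⇒  m·ln(0.9439784) ≤ −3·ln10  ⇒  m ≥ 119.818  ⇒  m = 120

m = 120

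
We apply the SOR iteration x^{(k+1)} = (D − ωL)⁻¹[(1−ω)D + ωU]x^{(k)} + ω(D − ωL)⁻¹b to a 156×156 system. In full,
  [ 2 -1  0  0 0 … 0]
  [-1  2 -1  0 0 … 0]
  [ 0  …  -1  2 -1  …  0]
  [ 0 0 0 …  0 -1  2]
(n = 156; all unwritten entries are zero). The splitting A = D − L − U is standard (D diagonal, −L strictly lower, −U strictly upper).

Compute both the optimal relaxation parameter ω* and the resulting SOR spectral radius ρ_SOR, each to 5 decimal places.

spectrum of D⁻¹(L+U) = {cos(kπ/157) : 1≤k≤156}; ρ_J = cos(π/157) = 0.99980.
1 − cos²(π/157) = sin²(π/157) ⇒ √(1−ρ_J²) = sin(π/157) = 0.020009.
ω* = 2/(1+0.020009) = 1.96077
ρ_SOR = ω* − 1 ≈ 0.96077.

ω* = 1.96077, ρ_SOR = 0.96077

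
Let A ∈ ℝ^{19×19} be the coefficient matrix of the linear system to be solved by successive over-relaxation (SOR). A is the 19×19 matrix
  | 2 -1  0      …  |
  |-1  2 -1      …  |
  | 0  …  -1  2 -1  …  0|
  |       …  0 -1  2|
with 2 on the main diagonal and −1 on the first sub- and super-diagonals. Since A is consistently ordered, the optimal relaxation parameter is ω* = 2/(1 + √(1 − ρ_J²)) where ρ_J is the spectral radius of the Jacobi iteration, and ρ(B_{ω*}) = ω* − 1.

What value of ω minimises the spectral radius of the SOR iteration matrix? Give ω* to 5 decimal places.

ω* = 1.72945

ρ_J = max_k |cos(kπ/20)| = cos(π/20) = 0.98769
1 − cos²(π/20) = sin²(π/20) ⇒ √(1−ρ_J²) = sin(π/20) = 0.156434.
Young: ω* = 2/(1+√(1−ρ_J²)) = 2/(1+0.156434) = 2/1.156434 = 1.72945.
[ρ_SOR] ω* − 1 = 0.72945.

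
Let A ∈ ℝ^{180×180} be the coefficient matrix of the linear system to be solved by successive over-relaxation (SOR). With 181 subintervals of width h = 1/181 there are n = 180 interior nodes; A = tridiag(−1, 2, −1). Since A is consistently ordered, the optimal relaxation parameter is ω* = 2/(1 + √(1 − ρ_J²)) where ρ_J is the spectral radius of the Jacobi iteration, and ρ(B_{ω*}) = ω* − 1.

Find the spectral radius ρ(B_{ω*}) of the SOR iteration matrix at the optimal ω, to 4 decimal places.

[ρ_J] n=180: ρ(B_J) = cos(π/(n+1)) = cos(π/181) = 0.9998.
√(1−ρ_J²) simplifies to sin(π/181) = 0.01736.
Then 2/(1+√(1−ρ_J²)) = 2/(1+0.01736); ω* = 2/1.01736 = 1.9659.
[ρ_SOR] ω* − 1 = 0.9659.

ρ_SOR = 0.9659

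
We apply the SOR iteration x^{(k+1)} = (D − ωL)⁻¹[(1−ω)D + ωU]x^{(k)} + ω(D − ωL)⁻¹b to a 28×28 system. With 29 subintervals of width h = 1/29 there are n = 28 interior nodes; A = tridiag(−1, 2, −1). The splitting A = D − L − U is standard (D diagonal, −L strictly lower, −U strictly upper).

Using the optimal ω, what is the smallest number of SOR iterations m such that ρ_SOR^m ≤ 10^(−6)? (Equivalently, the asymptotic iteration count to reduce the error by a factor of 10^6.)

m = 64

B_J for the 28×28 system has eigenvalues cos(kπ/29); ρ_J = cos(π/29) = 0.9941380.
root = sin(π/29) = 0.1081190  (since 1−cos² = sin²).
ω* = 2/(1+0.1081190) = 1.8048603
and ρ(B_{ω*}) = 1.8048603 − 1 = 0.8048603.
m ≥ 6·ln10 / (−ln 0.8048603) = 63.640; smallest integer m = 64.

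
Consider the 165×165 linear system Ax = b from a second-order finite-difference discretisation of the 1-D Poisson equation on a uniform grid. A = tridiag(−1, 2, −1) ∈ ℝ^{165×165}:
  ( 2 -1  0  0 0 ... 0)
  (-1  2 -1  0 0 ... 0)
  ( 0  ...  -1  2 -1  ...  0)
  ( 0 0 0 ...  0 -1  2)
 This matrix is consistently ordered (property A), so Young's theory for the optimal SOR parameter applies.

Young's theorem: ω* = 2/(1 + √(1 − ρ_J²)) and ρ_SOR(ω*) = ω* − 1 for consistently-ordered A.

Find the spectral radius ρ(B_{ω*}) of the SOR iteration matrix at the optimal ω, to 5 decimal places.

[ρ_J] n=165: ρ(B_J) = cos(π/(n+1)) = cos(π/166) = 0.99982.
root = sin(π/166) = 0.018924  (since 1−cos² = sin²).
ω* = 2/(1 + 0.018924) = 2/1.018924 = 1.96285.
and ρ(B_{ω*}) = 1.96285 − 1 = 0.96285.

ρ_SOR = 0.96285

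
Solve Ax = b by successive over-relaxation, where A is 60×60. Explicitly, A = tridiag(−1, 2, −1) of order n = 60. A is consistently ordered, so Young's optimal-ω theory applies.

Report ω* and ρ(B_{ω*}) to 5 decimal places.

[ρ_J] n=60: ρ(B_J) = cos(π/(n+1)) = cos(π/61) = 0.99867.
√(1−ρ_J²) = |sin(π/61)| = 0.051479
ω* = 2/(1+0.051479) = 1.90208
At ω = 1.90208 every |λ(B_ω)| = ω−1, so ρ_SOR = 0.90208.

ω* = 1.90208, ρ_SOR = 0.90208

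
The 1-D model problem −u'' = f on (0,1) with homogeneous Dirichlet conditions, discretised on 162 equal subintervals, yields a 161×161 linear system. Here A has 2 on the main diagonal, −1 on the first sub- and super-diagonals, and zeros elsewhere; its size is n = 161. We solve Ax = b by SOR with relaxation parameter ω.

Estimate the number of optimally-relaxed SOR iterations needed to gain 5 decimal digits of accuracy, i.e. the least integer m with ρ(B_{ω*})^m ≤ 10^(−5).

m = 297

[ρ_J] n=161: ρ(B_J) = cos(π/(n+1)) = cos(π/162) = 0.9998120.
√(1−ρ_J²) = |sin(π/162)| = 0.0193913
ω* = 2/(1+0.0193913) = 1.9619551
ρ_SOR = ω* − 1 = 1.9619551 − 1 = 0.9619551.
m ≥ 5·ln10 / (−ln 0.9619551) = 296.820; smallest integer m = 297.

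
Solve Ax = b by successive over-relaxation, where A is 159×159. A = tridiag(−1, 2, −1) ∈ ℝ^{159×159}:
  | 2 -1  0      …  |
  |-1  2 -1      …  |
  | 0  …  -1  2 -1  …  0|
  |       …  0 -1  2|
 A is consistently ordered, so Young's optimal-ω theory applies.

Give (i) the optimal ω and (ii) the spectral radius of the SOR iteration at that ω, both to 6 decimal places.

ρ_J = max_k |cos(kπ/160)| = cos(π/160) = 0.999807
√(1−ρ_J²) = |sin(π/160)| = 0.0196337
Young: ω* = 2/(1+√(1−ρ_J²)) = 2/(1+0.0196337) = 2/1.0196337 = 1.961489.
and ρ(B_{ω*}) = 1.961489 − 1 = 0.961489.

ω* = 1.961489, ρ_SOR = 0.961489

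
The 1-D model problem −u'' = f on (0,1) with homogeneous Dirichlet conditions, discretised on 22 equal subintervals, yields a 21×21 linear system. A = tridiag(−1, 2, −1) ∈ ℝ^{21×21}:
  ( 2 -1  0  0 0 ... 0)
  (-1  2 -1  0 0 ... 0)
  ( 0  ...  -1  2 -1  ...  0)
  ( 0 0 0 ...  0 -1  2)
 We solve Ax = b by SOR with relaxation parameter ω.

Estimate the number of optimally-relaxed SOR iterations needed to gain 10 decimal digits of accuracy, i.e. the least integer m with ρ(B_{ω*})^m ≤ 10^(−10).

m = 81

B_J for the 21×21 system has eigenvalues cos(kπ/22); ρ_J = cos(π/22) = 0.9898214.
√(1−ρ_J²) simplifies to sin(π/22) = 0.1423148.
So ω* = 2/1.1423148 = 1.7508309 (Young).
[ρ_SOR] ω* − 1 = 0.7508309.
m ≥ 10·ln10 / (−ln 0.7508309) = 80.349; smallest integer m = 81.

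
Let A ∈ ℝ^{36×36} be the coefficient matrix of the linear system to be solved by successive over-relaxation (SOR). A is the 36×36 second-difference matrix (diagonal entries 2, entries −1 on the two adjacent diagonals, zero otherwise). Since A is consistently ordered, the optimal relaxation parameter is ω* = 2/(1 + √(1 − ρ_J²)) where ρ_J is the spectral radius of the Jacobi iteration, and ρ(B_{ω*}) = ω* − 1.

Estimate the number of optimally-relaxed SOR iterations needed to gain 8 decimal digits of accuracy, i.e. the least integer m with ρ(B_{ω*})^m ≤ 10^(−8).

m = 109

ρ_J = max_k |cos(kπ/37)| = cos(π/37) = 0.9963975
√(1−ρ_J²) = |sin(π/37)| = 0.0848059
ω* = 2/(1+0.0848059) = 1.8436478
[ρ_SOR] ω* − 1 = 0.8436478.
8·ln10 = 18.4207; −ln(0.8436478) = 0.17002; m = ⌈18.4207/0.17002⌉ = ⌈108.344⌉ = 109.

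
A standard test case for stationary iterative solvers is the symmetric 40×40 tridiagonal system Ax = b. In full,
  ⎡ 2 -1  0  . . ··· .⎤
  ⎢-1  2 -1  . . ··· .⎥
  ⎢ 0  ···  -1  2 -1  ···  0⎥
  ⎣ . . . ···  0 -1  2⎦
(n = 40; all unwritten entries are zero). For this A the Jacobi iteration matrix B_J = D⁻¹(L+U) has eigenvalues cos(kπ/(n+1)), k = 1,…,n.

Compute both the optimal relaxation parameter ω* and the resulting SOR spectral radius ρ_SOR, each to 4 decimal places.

n=40: λ(B_J) = 1 − λ(A)/2 = cos(kπ/41); k=1 gives ρ_J = 0.9971.
root = sin(π/41) = 0.07655  (since 1−cos² = sin²).
ω* = 2/(1 + 0.07655) = 2/1.07655 = 1.8578.
and ρ(B_{ω*}) = 1.8578 − 1 = 0.8578.

ω* = 1.8578, ρ_SOR = 0.8578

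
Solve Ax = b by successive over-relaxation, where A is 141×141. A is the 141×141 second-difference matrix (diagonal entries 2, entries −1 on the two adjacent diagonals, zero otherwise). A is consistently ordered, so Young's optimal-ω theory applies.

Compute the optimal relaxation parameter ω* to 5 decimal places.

ω* = 1.95671

spectrum of D⁻¹(L+U) = {cos(kπ/142) : 1≤k≤141}; ρ_J = cos(π/142) = 0.99976.
√(1−ρ_J²) = |sin(π/142)| = 0.022122
So ω* = 2/1.022122 = 1.95671 (Young).
ρ(B_{ω*}) = ω*−1 = 0.95671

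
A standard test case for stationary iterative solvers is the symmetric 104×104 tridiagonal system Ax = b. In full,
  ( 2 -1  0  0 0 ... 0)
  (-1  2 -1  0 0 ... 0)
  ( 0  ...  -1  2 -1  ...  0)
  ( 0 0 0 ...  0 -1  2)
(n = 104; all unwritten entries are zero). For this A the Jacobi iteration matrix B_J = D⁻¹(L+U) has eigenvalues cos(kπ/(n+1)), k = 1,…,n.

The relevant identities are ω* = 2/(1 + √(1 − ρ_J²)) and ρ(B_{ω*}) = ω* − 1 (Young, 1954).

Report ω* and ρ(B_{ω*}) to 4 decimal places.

ω* = 1.9419, ρ_SOR = 0.9419

B_J for the 104×104 system has eigenvalues cos(kπ/105); ρ_J = cos(π/105) = 0.9996.
√(1 − cos²(π/105)) = sin(π/105) ≈ 0.02992.
ω* = 2 / (1 + 0.02992) = 2 / 1.02992 ≈ 1.9419.
[ρ_SOR] ω* − 1 = 0.9419.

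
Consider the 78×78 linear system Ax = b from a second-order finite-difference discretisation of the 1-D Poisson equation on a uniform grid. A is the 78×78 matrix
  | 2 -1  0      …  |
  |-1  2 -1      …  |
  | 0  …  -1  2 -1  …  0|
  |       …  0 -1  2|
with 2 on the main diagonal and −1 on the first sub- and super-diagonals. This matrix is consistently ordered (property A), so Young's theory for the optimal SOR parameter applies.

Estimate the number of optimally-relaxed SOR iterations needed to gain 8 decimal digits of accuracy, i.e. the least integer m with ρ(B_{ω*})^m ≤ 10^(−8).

m = 232

With n=78, ρ(Jacobi) = cos(π/79) = 0.9992094.
√(1−ρ_J²) = |sin(π/79)| = 0.0397565
Then 2/(1+√(1−ρ_J²)) = 2/(1+0.0397565); ω* = 2/1.0397565 = 1.9235273.
Hence ρ(B_{ω*}) = 1.9235273 − 1 = 0.9235273.
m ≥ 8·ln10 / (−ln 0.9235273) = 231.547; smallest integer m = 232.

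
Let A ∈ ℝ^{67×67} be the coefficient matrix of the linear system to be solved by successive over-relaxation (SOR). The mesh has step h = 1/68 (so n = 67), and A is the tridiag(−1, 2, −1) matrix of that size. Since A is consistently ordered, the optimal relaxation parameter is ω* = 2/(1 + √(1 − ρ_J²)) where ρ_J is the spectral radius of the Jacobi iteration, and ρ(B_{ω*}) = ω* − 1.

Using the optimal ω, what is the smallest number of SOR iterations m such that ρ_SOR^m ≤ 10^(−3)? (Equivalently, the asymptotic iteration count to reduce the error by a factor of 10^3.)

n=67: λ(B_J) = 1 − λ(A)/2 = cos(kπ/68); k=1 gives ρ_J = 0.9989330.
√(1−ρ_J²) simplifies to sin(π/68) = 0.0461835.
ω* = 2/(1 + 0.0461835) = 2/1.0461835 = 1.9117105.
ρ(B_{ω*}) = ω*−1 = 0.9117105
3·ln10 = 6.90776; −ln(0.9117105) = 0.0924328; m = ⌈6.90776/0.0924328⌉ = ⌈74.733⌉ = 75.

m = 75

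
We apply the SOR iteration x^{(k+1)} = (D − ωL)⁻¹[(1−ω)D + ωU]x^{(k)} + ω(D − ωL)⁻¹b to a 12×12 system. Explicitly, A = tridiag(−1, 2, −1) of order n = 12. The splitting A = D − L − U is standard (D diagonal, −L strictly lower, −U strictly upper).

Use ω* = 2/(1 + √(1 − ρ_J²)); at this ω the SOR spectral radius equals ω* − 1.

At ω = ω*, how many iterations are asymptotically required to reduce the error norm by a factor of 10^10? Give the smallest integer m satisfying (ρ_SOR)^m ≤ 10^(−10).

spectrum of D⁻¹(L+U) = {cos(kπ/13) : 1≤k≤12}; ρ_J = cos(π/13) = 0.9709418.
√(1−ρ_J²) simplifies to sin(π/13) = 0.2393157.
[ω*] 2 ÷ (1 + 0.2393157) = 2 ÷ 1.2393157 = 1.6137938.
ρ(B_{ω*}) = ω*−1 = 0.6137938
For 10 digits: m = 10·ln10 / (−ln 0.6137938) = 23.0259/0.488096 = 47.175; round up → m = 48.

m = 48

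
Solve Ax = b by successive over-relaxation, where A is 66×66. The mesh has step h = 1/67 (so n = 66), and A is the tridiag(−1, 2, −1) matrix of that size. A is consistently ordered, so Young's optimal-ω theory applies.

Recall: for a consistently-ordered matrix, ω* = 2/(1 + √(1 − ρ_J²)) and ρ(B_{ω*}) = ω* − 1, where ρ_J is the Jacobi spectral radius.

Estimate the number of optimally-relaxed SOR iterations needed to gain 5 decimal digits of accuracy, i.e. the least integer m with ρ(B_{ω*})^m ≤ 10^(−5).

ρ_J = max_k |cos(kπ/67)| = cos(π/67) = 0.9989009
root = sin(π/67) = 0.0468723  (since 1−cos² = sin²).
Young: ω* = 2/(1+√(1−ρ_J²)) = 2/(1+0.0468723) = 2/1.0468723 = 1.9104527.
At ω = 1.9104527 every |λ(B_ω)| = ω−1, so ρ_SOR = 0.9104527.
m ≥ 5·ln10 / (−ln 0.9104527) = 122.721; smallest integer m = 123.

m = 123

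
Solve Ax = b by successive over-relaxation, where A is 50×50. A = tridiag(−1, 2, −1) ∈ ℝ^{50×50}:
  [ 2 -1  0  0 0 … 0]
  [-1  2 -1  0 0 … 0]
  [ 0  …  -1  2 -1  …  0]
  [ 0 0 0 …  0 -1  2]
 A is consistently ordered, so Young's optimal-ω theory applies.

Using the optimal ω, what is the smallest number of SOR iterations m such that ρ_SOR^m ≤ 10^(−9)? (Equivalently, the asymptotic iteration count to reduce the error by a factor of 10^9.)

m = 169

ρ_J = max_k |cos(kπ/51)| = cos(π/51) = 0.9981033
√(1−ρ_J²) simplifies to sin(π/51) = 0.0615609.
ω* = 2/(1 + 0.0615609) = 2/1.0615609 = 1.8840181.
and ρ(B_{ω*}) = 1.8840181 − 1 = 0.8840181.
Need (0.8840181)^m ≤ 10^(−9): m ≥ 9·ln10/|ln 0.8840181| = 20.7233/0.123278 = 168.102 ⇒ m = 169.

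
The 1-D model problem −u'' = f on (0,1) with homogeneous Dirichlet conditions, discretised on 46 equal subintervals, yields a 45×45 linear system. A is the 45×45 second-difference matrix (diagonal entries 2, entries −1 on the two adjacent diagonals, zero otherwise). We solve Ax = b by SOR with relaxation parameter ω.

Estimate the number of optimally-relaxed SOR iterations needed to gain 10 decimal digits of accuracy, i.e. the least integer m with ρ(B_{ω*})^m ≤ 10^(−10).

m = 169

ρ_J = max_k |cos(kπ/46)| = cos(π/46) = 0.9976688
√(1 − cos²(π/46)) = sin(π/46) ≈ 0.0682424.
[ω*] 2 ÷ (1 + 0.0682424) = 2 ÷ 1.0682424 = 1.8722342.
ρ_SOR = ω* − 1 ≈ 0.8722342.
(0.8722342)^m ≤ 10^{−10}  ⇒  m·ln(0.8722342) ≤ −10·ln10  ⇒  m ≥ 168.445  ⇒  m = 169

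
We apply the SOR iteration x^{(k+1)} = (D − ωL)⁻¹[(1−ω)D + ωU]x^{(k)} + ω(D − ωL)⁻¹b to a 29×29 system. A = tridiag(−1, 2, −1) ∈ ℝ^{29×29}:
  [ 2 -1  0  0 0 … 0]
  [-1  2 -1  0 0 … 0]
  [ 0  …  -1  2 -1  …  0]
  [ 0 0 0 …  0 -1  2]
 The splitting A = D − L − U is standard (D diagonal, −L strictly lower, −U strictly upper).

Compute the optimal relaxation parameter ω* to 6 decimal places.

ω* = 1.810727

With n=29, ρ(Jacobi) = cos(π/30) = 0.994522.
root = sin(π/30) = 0.1045285  (since 1−cos² = sin²).
So ω* = 2/1.1045285 = 1.810727 (Young).
[ρ_SOR] ω* − 1 = 0.810727.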